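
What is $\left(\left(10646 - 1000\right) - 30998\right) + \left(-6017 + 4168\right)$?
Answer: $-23201$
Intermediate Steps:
$\left(\left(10646 - 1000\right) - 30998\right) + \left(-6017 + 4168\right) = \left(\left(10646 - 1000\right) - 30998\right) - 1849 = \left(9646 - 30998\right) - 1849 = -21352 - 1849 = -23201$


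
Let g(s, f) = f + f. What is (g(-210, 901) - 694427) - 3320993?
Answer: -4013618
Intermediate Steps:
g(s, f) = 2*f
(g(-210, 901) - 694427) - 3320993 = (2*901 - 694427) - 3320993 = (1802 - 694427) - 3320993 = -692625 - 3320993 = -4013618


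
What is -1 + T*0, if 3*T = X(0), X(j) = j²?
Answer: -1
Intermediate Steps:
T = 0 (T = (⅓)*0² = (⅓)*0 = 0)
-1 + T*0 = -1 + 0*0 = -1 + 0 = -1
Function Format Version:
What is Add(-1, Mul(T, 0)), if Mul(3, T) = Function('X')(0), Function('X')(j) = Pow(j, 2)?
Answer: -1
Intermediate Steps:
T = 0 (T = Mul(Rational(1, 3), Pow(0, 2)) = Mul(Rational(1, 3), 0) = 0)
Add(-1, Mul(T, 0)) = Add(-1, Mul(0, 0)) = Add(-1, 0) = -1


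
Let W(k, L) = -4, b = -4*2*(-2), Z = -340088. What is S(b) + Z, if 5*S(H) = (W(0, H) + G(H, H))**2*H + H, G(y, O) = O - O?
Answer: -1700168/5 ≈ -3.4003e+5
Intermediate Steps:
b = 16 (b = -8*(-2) = 16)
G(y, O) = 0
S(H) = 17*H/5 (S(H) = ((-4 + 0)**2*H + H)/5 = ((-4)**2*H + H)/5 = (16*H + H)/5 = (17*H)/5 = 17*H/5)
S(b) + Z = (17/5)*16 - 340088 = 272/5 - 340088 = -1700168/5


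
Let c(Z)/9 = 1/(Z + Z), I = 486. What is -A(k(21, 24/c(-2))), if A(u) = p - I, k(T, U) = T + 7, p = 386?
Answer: 100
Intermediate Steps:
c(Z) = 9/(2*Z) (c(Z) = 9/(Z + Z) = 9/((2*Z)) = 9*(1/(2*Z)) = 9/(2*Z))
k(T, U) = 7 + T
A(u) = -100 (A(u) = 386 - 1*486 = 386 - 486 = -100)
-A(k(21, 24/c(-2))) = -1*(-100) = 100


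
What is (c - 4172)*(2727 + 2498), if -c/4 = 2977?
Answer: -84018000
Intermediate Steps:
c = -11908 (c = -4*2977 = -11908)
(c - 4172)*(2727 + 2498) = (-11908 - 4172)*(2727 + 2498) = -16080*5225 = -84018000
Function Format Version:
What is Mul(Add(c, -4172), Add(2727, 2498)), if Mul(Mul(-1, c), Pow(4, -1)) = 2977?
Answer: -84018000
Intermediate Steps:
c = -11908 (c = Mul(-4, 2977) = -11908)
Mul(Add(c, -4172), Add(2727, 2498)) = Mul(Add(-11908, -4172), Add(2727, 2498)) = Mul(-16080, 5225) = -84018000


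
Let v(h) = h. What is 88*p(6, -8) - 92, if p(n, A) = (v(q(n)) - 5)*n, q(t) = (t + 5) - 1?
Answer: 2548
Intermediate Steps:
q(t) = 4 + t (q(t) = (5 + t) - 1 = 4 + t)
p(n, A) = n*(-1 + n) (p(n, A) = ((4 + n) - 5)*n = (-1 + n)*n = n*(-1 + n))
88*p(6, -8) - 92 = 88*(6*(-1 + 6)) - 92 = 88*(6*5) - 92 = 88*30 - 92 = 2640 - 92 = 2548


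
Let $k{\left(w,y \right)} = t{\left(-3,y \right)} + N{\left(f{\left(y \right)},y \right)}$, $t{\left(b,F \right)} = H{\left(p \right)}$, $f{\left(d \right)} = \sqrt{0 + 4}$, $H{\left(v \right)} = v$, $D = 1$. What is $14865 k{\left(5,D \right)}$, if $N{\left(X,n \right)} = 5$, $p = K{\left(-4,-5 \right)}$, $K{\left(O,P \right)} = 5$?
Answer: $148650$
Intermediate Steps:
$p = 5$
$f{\left(d \right)} = 2$ ($f{\left(d \right)} = \sqrt{4} = 2$)
$t{\left(b,F \right)} = 5$
$k{\left(w,y \right)} = 10$ ($k{\left(w,y \right)} = 5 + 5 = 10$)
$14865 k{\left(5,D \right)} = 14865 \cdot 10 = 148650$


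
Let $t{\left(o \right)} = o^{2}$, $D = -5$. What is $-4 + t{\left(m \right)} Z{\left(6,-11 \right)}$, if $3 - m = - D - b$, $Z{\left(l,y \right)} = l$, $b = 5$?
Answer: $50$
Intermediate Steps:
$m = 3$ ($m = 3 - \left(\left(-1\right) \left(-5\right) - 5\right) = 3 - \left(5 - 5\right) = 3 - 0 = 3 + 0 = 3$)
$-4 + t{\left(m \right)} Z{\left(6,-11 \right)} = -4 + 3^{2} \cdot 6 = -4 + 9 \cdot 6 = -4 + 54 = 50$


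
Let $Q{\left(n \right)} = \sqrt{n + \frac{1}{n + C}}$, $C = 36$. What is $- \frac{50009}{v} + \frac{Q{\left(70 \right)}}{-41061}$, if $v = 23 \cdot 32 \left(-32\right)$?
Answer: $\frac{50009}{23552} - \frac{\sqrt{786626}}{4352466} \approx 2.1231$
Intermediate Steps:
$v = -23552$ ($v = 736 \left(-32\right) = -23552$)
$Q{\left(n \right)} = \sqrt{n + \frac{1}{36 + n}}$ ($Q{\left(n \right)} = \sqrt{n + \frac{1}{n + 36}} = \sqrt{n + \frac{1}{36 + n}}$)
$- \frac{50009}{v} + \frac{Q{\left(70 \right)}}{-41061} = - \frac{50009}{-23552} + \frac{\sqrt{\frac{1 + 70 \left(36 + 70\right)}{36 + 70}}}{-41061} = \left(-50009\right) \left(- \frac{1}{23552}\right) + \sqrt{\frac{1 + 70 \cdot 106}{106}} \left(- \frac{1}{41061}\right) = \frac{50009}{23552} + \sqrt{\frac{1 + 7420}{106}} \left(- \frac{1}{41061}\right) = \frac{50009}{23552} + \sqrt{\frac{1}{106} \cdot 7421} \left(- \frac{1}{41061}\right) = \frac{50009}{23552} + \sqrt{\frac{7421}{106}} \left(- \frac{1}{41061}\right) = \frac{50009}{23552} + \frac{\sqrt{786626}}{106} \left(- \frac{1}{41061}\right) = \frac{50009}{23552} - \frac{\sqrt{786626}}{4352466}$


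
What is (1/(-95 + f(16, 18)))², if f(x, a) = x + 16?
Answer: 1/3969 ≈ 0.00025195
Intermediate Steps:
f(x, a) = 16 + x
(1/(-95 + f(16, 18)))² = (1/(-95 + (16 + 16)))² = (1/(-95 + 32))² = (1/(-63))² = (-1/63)² = 1/3969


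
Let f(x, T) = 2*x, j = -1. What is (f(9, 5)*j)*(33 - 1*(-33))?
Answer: -1188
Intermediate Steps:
(f(9, 5)*j)*(33 - 1*(-33)) = ((2*9)*(-1))*(33 - 1*(-33)) = (18*(-1))*(33 + 33) = -18*66 = -1188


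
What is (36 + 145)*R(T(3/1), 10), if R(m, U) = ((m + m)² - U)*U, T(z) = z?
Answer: 47060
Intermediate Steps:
R(m, U) = U*(-U + 4*m²) (R(m, U) = ((2*m)² - U)*U = (4*m² - U)*U = (-U + 4*m²)*U = U*(-U + 4*m²))
(36 + 145)*R(T(3/1), 10) = (36 + 145)*(10*(-1*10 + 4*(3/1)²)) = 181*(10*(-10 + 4*(3*1)²)) = 181*(10*(-10 + 4*3²)) = 181*(10*(-10 + 4*9)) = 181*(10*(-10 + 36)) = 181*(10*26) = 181*260 = 47060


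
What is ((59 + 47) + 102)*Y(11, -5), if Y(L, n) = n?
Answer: -1040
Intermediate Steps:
((59 + 47) + 102)*Y(11, -5) = ((59 + 47) + 102)*(-5) = (106 + 102)*(-5) = 208*(-5) = -1040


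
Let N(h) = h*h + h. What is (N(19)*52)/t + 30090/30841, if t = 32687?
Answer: 1592969990/1008099767 ≈ 1.5802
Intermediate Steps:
N(h) = h + h² (N(h) = h² + h = h + h²)
(N(19)*52)/t + 30090/30841 = ((19*(1 + 19))*52)/32687 + 30090/30841 = ((19*20)*52)*(1/32687) + 30090*(1/30841) = (380*52)*(1/32687) + 30090/30841 = 19760*(1/32687) + 30090/30841 = 19760/32687 + 30090/30841 = 1592969990/1008099767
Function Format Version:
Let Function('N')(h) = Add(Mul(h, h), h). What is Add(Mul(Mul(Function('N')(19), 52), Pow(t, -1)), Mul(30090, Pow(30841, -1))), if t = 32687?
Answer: Rational(1592969990, 1008099767) ≈ 1.5802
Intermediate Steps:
Function('N')(h) = Add(h, Pow(h, 2)) (Function('N')(h) = Add(Pow(h, 2), h) = Add(h, Pow(h, 2)))
Add(Mul(Mul(Function('N')(19), 52), Pow(t, -1)), Mul(30090, Pow(30841, -1))) = Add(Mul(Mul(Mul(19, Add(1, 19)), 52), Pow(32687, -1)), Mul(30090, Pow(30841, -1))) = Add(Mul(Mul(Mul(19, 20), 52), Rational(1, 32687)), Mul(30090, Rational(1, 30841))) = Add(Mul(Mul(380, 52), Rational(1, 32687)), Rational(30090, 30841)) = Add(Mul(19760, Rational(1, 32687)), Rational(30090, 30841)) = Add(Rational(19760, 32687), Rational(30090, 30841)) = Rational(1592969990, 1008099767)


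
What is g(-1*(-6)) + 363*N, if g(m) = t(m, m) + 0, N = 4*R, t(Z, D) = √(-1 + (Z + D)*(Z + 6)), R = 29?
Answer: 42108 + √143 ≈ 42120.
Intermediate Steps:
t(Z, D) = √(-1 + (6 + Z)*(D + Z)) (t(Z, D) = √(-1 + (D + Z)*(6 + Z)) = √(-1 + (6 + Z)*(D + Z)))
N = 116 (N = 4*29 = 116)
g(m) = √(-1 + 2*m² + 12*m) (g(m) = √(-1 + m² + 6*m + 6*m + m*m) + 0 = √(-1 + m² + 6*m + 6*m + m²) + 0 = √(-1 + 2*m² + 12*m) + 0 = √(-1 + 2*m² + 12*m))
g(-1*(-6)) + 363*N = √(-1 + 2*(-1*(-6))² + 12*(-1*(-6))) + 363*116 = √(-1 + 2*6² + 12*6) + 42108 = √(-1 + 2*36 + 72) + 42108 = √(-1 + 72 + 72) + 42108 = √143 + 42108 = 42108 + √143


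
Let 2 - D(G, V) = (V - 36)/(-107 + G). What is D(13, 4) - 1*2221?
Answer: -104309/47 ≈ -2219.3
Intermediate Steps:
D(G, V) = 2 - (-36 + V)/(-107 + G) (D(G, V) = 2 - (V - 36)/(-107 + G) = 2 - (-36 + V)/(-107 + G))
D(13, 4) - 1*2221 = (-178 - 1*4 + 2*13)/(-107 + 13) - 1*2221 = (-178 - 4 + 26)/(-94) - 2221 = -1/94*(-156) - 2221 = 78/47 - 2221 = -104309/47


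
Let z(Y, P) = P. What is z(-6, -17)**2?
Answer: 289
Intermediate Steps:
z(-6, -17)**2 = (-17)**2 = 289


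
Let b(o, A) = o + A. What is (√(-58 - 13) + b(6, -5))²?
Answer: (1 + I*√71)² ≈ -70.0 + 16.852*I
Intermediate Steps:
b(o, A) = A + o
(√(-58 - 13) + b(6, -5))² = (√(-58 - 13) + (-5 + 6))² = (√(-71) + 1)² = (I*√71 + 1)² = (1 + I*√71)²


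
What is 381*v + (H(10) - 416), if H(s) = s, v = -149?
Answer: -57175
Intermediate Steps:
381*v + (H(10) - 416) = 381*(-149) + (10 - 416) = -56769 - 406 = -57175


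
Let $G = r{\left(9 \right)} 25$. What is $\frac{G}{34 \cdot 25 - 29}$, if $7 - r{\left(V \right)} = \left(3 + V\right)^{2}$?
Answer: $- \frac{3425}{821} \approx -4.1717$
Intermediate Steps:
$r{\left(V \right)} = 7 - \left(3 + V\right)^{2}$
$G = -3425$ ($G = \left(7 - \left(3 + 9\right)^{2}\right) 25 = \left(7 - 12^{2}\right) 25 = \left(7 - 144\right) 25 = \left(-137\right) 25 = -3425$)
$\frac{G}{34 \cdot 25 - 29} = - \frac{3425}{34 \cdot 25 - 29} = - \frac{3425}{850 - 29} = - \frac{3425}{821}$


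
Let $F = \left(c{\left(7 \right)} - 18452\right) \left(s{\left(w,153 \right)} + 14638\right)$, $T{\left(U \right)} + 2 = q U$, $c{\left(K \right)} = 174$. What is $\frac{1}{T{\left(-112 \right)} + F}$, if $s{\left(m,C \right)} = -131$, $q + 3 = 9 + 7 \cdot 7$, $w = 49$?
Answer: $- \frac{1}{265165108} \approx -3.7712 \cdot 10^{-9}$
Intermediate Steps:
$q = 55$ ($q = -3 + \left(9 + 7 \cdot 7\right) = -3 + \left(9 + 49\right) = -3 + 58 = 55$)
$T{\left(U \right)} = -2 + 55 U$
$F = -265158946$ ($F = \left(174 - 18452\right) \left(-131 + 14638\right) = \left(-18278\right) 14507 = -265158946$)
$\frac{1}{T{\left(-112 \right)} + F} = \frac{1}{\left(-2 + 55 \left(-112\right)\right) - 265158946} = \frac{1}{\left(-2 - 6160\right) - 265158946} = \frac{1}{-6162 - 265158946} = \frac{1}{-265165108} = - \frac{1}{265165108}$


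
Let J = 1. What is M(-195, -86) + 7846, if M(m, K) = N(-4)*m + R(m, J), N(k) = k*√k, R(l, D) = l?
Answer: 7651 + 1560*I ≈ 7651.0 + 1560.0*I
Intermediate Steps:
N(k) = k^(3/2)
M(m, K) = m - 8*I*m (M(m, K) = (-4)^(3/2)*m + m = (-8*I)*m + m = -8*I*m + m = m - 8*I*m)
M(-195, -86) + 7846 = -195*(1 - 8*I) + 7846 = (-195 + 1560*I) + 7846 = 7651 + 1560*I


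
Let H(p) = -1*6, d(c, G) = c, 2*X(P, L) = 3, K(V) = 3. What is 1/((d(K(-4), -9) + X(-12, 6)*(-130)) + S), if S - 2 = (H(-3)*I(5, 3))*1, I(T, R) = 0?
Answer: -1/190 ≈ -0.0052632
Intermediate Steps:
X(P, L) = 3/2 (X(P, L) = (½)*3 = 3/2)
H(p) = -6
S = 2 (S = 2 - 6*0*1 = 2 + 0*1 = 2 + 0 = 2)
1/((d(K(-4), -9) + X(-12, 6)*(-130)) + S) = 1/((3 + (3/2)*(-130)) + 2) = 1/((3 - 195) + 2) = 1/(-192 + 2) = 1/(-190) = -1/190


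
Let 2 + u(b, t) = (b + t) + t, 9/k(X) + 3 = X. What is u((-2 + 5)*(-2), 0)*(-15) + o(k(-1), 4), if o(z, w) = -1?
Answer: 119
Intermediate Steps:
k(X) = 9/(-3 + X)
u(b, t) = -2 + b + 2*t (u(b, t) = -2 + ((b + t) + t) = -2 + (b + 2*t) = -2 + b + 2*t)
u((-2 + 5)*(-2), 0)*(-15) + o(k(-1), 4) = (-2 + (-2 + 5)*(-2) + 2*0)*(-15) - 1 = (-2 + 3*(-2) + 0)*(-15) - 1 = (-2 - 6 + 0)*(-15) - 1 = -8*(-15) - 1 = 120 - 1 = 119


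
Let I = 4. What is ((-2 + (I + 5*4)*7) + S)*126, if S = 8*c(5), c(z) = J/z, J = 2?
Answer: 106596/5 ≈ 21319.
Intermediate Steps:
c(z) = 2/z
S = 16/5 (S = 8*(2/5) = 16/5 ≈ 3.2000)
((-2 + (I + 5*4)*7) + S)*126 = ((-2 + (4 + 5*4)*7) + 16/5)*126 = ((-2 + (4 + 20)*7) + 16/5)*126 = ((-2 + 24*7) + 16/5)*126 = ((-2 + 168) + 16/5)*126 = (166 + 16/5)*126 = (846/5)*126 = 106596/5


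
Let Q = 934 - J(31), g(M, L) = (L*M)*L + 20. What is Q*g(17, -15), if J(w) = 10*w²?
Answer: -33359220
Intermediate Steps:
g(M, L) = 20 + M*L² (g(M, L) = M*L² + 20 = 20 + M*L²)
Q = -8676 (Q = 934 - 10*31² = 934 - 10*961 = 934 - 1*9610 = 934 - 9610 = -8676)
Q*g(17, -15) = -8676*(20 + 17*(-15)²) = -8676*(20 + 17*225) = -8676*(20 + 3825) = -8676*3845 = -33359220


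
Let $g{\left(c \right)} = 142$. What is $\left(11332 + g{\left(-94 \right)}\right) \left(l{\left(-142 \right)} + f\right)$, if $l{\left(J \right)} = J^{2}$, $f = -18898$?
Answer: $14526084$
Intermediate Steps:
$\left(11332 + g{\left(-94 \right)}\right) \left(l{\left(-142 \right)} + f\right) = \left(11332 + 142\right) \left(\left(-142\right)^{2} - 18898\right) = 11474 \left(20164 - 18898\right) = 11474 \cdot 1266 = 14526084$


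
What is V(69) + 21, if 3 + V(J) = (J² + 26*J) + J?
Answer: 6642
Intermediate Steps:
V(J) = -3 + J² + 27*J (V(J) = -3 + ((J² + 26*J) + J) = -3 + (J² + 27*J) = -3 + J² + 27*J)
V(69) + 21 = (-3 + 69² + 27*69) + 21 = (-3 + 4761 + 1863) + 21 = 6621 + 21 = 6642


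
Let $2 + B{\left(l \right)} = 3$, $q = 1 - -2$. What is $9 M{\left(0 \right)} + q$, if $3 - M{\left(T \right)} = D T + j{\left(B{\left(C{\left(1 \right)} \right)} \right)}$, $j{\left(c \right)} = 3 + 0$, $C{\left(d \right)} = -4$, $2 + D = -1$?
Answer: $3$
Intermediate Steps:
$D = -3$ ($D = -2 - 1 = -3$)
$q = 3$ ($q = 1 + 2 = 3$)
$B{\left(l \right)} = 1$ ($B{\left(l \right)} = -2 + 3 = 1$)
$j{\left(c \right)} = 3$
$M{\left(T \right)} = 3 T$ ($M{\left(T \right)} = 3 - \left(- 3 T + 3\right) = 3 - \left(3 - 3 T\right) = 3 + \left(-3 + 3 T\right) = 3 T$)
$9 M{\left(0 \right)} + q = 9 \cdot 3 \cdot 0 + 3 = 9 \cdot 0 + 3 = 0 + 3 = 3$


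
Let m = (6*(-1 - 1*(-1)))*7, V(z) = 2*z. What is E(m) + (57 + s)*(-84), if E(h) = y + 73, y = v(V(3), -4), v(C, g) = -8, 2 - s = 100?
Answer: 3509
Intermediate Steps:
s = -98 (s = 2 - 1*100 = 2 - 100 = -98)
y = -8
m = 0 (m = (6*(-1 + 1))*7 = (6*0)*7 = 0*7 = 0)
E(h) = 65 (E(h) = -8 + 73 = 65)
E(m) + (57 + s)*(-84) = 65 + (57 - 98)*(-84) = 65 - 41*(-84) = 65 + 3444 = 3509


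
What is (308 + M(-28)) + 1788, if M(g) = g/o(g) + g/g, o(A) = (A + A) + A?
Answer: 6292/3 ≈ 2097.3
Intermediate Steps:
o(A) = 3*A (o(A) = 2*A + A = 3*A)
M(g) = 4/3 (M(g) = g/((3*g)) + g/g = g*(1/(3*g)) + 1 = 1/3 + 1 = 4/3)
(308 + M(-28)) + 1788 = (308 + 4/3) + 1788 = 928/3 + 1788 = 6292/3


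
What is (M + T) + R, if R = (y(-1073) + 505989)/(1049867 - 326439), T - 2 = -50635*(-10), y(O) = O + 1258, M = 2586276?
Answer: 1118647097479/361714 ≈ 3.0926e+6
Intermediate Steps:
y(O) = 1258 + O
T = 506352 (T = 2 - 50635*(-10) = 2 + 506350 = 506352)
R = 253087/361714 (R = ((1258 - 1073) + 505989)/(1049867 - 326439) = (185 + 505989)/723428 = 506174*(1/723428) = 253087/361714 ≈ 0.69969)
(M + T) + R = (2586276 + 506352) + 253087/361714 = 3092628 + 253087/361714 = 1118647097479/361714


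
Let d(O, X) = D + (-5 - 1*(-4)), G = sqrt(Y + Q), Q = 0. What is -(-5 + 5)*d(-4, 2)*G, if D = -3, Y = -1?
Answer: 0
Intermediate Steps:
G = I (G = sqrt(-1 + 0) = sqrt(-1) = I ≈ 1.0*I)
d(O, X) = -4 (d(O, X) = -3 + (-5 - 1*(-4)) = -3 + (-5 + 4) = -3 - 1 = -4)
-(-5 + 5)*d(-4, 2)*G = -(-5 + 5)*(-4)*I = -0*(-4)*I = -0*I = -1*0 = 0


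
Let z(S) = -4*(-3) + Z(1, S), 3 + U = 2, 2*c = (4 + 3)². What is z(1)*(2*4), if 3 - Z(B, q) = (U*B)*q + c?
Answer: -68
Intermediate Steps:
c = 49/2 (c = (4 + 3)²/2 = (½)*7² = (½)*49 = 49/2 ≈ 24.500)
U = -1 (U = -3 + 2 = -1)
Z(B, q) = -43/2 + B*q (Z(B, q) = 3 - ((-B)*q + 49/2) = 3 - (-B*q + 49/2) = 3 - (49/2 - B*q) = 3 + (-49/2 + B*q) = -43/2 + B*q)
z(S) = -19/2 + S (z(S) = -4*(-3) + (-43/2 + 1*S) = 12 + (-43/2 + S) = -19/2 + S)
z(1)*(2*4) = (-19/2 + 1)*(2*4) = -17/2*8 = -68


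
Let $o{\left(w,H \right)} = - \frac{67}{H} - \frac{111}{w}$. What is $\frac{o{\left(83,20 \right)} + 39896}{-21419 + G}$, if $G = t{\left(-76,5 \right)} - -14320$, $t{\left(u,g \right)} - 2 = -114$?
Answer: $- \frac{66219579}{11970260} \approx -5.532$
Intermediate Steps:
$o{\left(w,H \right)} = - \frac{111}{w} - \frac{67}{H}$
$t{\left(u,g \right)} = -112$ ($t{\left(u,g \right)} = 2 - 114 = -112$)
$G = 14208$ ($G = -112 - -14320 = -112 + 14320 = 14208$)
$\frac{o{\left(83,20 \right)} + 39896}{-21419 + G} = \frac{\left(- \frac{111}{83} - \frac{67}{20}\right) + 39896}{-21419 + 14208} = \frac{\left(\left(-111\right) \frac{1}{83} - \frac{67}{20}\right) + 39896}{-7211} = \left(\left(- \frac{111}{83} - \frac{67}{20}\right) + 39896\right) \left(- \frac{1}{7211}\right) = \left(- \frac{7781}{1660} + 39896\right) \left(- \frac{1}{7211}\right) = \frac{66219579}{1660} \left(- \frac{1}{7211}\right) = - \frac{66219579}{11970260}$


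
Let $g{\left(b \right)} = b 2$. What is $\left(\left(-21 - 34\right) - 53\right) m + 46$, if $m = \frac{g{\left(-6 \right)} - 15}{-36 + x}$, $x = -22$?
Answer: $- \frac{124}{29} \approx -4.2759$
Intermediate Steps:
$g{\left(b \right)} = 2 b$
$m = \frac{27}{58}$ ($m = \frac{2 \left(-6\right) - 15}{-36 - 22} = \frac{-12 - 15}{-58} = \left(-27\right) \left(- \frac{1}{58}\right) = \frac{27}{58} \approx 0.46552$)
$\left(\left(-21 - 34\right) - 53\right) m + 46 = \left(\left(-21 - 34\right) - 53\right) \frac{27}{58} + 46 = \left(-55 - 53\right) \frac{27}{58} + 46 = \left(-108\right) \frac{27}{58} + 46 = - \frac{1458}{29} + 46 = - \frac{124}{29}$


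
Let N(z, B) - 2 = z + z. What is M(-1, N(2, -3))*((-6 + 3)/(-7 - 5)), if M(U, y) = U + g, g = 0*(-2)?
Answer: -¼ ≈ -0.25000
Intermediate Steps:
g = 0
N(z, B) = 2 + 2*z (N(z, B) = 2 + (z + z) = 2 + 2*z)
M(U, y) = U (M(U, y) = U + 0 = U)
M(-1, N(2, -3))*((-6 + 3)/(-7 - 5)) = -(-6 + 3)/(-7 - 5) = -(-3)/(-12) = -(-3)*(-1)/12 = -1*¼ = -¼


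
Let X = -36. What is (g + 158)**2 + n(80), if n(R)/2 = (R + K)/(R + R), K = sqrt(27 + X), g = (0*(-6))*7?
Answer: 24965 + 3*I/80 ≈ 24965.0 + 0.0375*I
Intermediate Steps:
g = 0 (g = 0*7 = 0)
K = 3*I (K = sqrt(27 - 36) = sqrt(-9) = 3*I ≈ 3.0*I)
n(R) = (R + 3*I)/R (n(R) = 2*((R + 3*I)/(R + R)) = 2*((R + 3*I)/((2*R))) = 2*((R + 3*I)*(1/(2*R))) = 2*((R + 3*I)/(2*R)) = (R + 3*I)/R)
(g + 158)**2 + n(80) = (0 + 158)**2 + (80 + 3*I)/80 = 158**2 + (80 + 3*I)/80 = 24964 + (1 + 3*I/80) = 24965 + 3*I/80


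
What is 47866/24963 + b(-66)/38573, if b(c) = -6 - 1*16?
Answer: 1845786032/962897799 ≈ 1.9169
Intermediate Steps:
b(c) = -22 (b(c) = -6 - 16 = -22)
47866/24963 + b(-66)/38573 = 47866/24963 - 22/38573 = 1845786032/962897799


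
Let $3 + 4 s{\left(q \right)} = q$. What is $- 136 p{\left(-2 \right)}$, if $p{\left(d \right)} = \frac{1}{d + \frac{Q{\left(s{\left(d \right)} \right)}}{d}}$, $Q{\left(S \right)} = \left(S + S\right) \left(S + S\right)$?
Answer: $\frac{1088}{41} \approx 26.537$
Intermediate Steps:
$s{\left(q \right)} = - \frac{3}{4} + \frac{q}{4}$
$Q{\left(S \right)} = 4 S^{2}$ ($Q{\left(S \right)} = 2 S 2 S = 4 S^{2}$)
$p{\left(d \right)} = \frac{1}{d + \frac{4 \left(- \frac{3}{4} + \frac{d}{4}\right)^{2}}{d}}$
$- 136 p{\left(-2 \right)} = - 136 \cdot 4 \left(-2\right) \frac{1}{\left(-3 - 2\right)^{2} + 4 \left(-2\right)^{2}} = - 136 \cdot 4 \left(-2\right) \frac{1}{\left(-5\right)^{2} + 4 \cdot 4} = - 136 \cdot 4 \left(-2\right) \frac{1}{25 + 16} = - 136 \cdot 4 \left(-2\right) \frac{1}{41} = \left(-136\right) \left(- \frac{8}{41}\right) = \frac{1088}{41}$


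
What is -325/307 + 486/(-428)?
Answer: -144151/65698 ≈ -2.1941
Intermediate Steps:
-325/307 + 486/(-428) = -325*1/307 + 486*(-1/428) = -325/307 - 243/214 = -144151/65698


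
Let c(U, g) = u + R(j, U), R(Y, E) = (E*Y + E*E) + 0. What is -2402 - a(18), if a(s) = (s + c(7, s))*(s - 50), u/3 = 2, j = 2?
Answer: 382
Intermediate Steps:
R(Y, E) = E**2 + E*Y (R(Y, E) = (E*Y + E**2) + 0 = (E**2 + E*Y) + 0 = E**2 + E*Y)
u = 6 (u = 3*2 = 6)
c(U, g) = 6 + U*(2 + U) (c(U, g) = 6 + U*(U + 2) = 6 + U*(2 + U))
a(s) = (-50 + s)*(69 + s) (a(s) = (s + (6 + 7*(2 + 7)))*(s - 50) = (s + (6 + 7*9))*(-50 + s) = (s + (6 + 63))*(-50 + s) = (s + 69)*(-50 + s) = (69 + s)*(-50 + s) = (-50 + s)*(69 + s))
-2402 - a(18) = -2402 - (-3450 + 18**2 + 19*18) = -2402 - (-3450 + 324 + 342) = -2402 - 1*(-2784) = -2402 + 2784 = 382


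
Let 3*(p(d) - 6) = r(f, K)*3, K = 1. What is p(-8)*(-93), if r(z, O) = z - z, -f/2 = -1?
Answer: -558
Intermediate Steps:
f = 2 (f = -2*(-1) = 2)
r(z, O) = 0
p(d) = 6 (p(d) = 6 + (0*3)/3 = 6 + (⅓)*0 = 6 + 0 = 6)
p(-8)*(-93) = 6*(-93) = -558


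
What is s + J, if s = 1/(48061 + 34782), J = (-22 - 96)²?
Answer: 1153505933/82843 ≈ 13924.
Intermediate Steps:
J = 13924 (J = (-118)² = 13924)
s = 1/82843 ≈ 1.2071e-5
s + J = 1/82843 + 13924 = 1153505933/82843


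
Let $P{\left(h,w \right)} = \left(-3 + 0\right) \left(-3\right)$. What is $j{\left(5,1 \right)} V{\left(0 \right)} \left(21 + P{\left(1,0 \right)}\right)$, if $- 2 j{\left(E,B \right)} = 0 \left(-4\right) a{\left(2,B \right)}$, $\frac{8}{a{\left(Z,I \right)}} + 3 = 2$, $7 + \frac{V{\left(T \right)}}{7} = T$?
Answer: $0$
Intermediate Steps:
$V{\left(T \right)} = -49 + 7 T$
$P{\left(h,w \right)} = 9$ ($P{\left(h,w \right)} = \left(-3\right) \left(-3\right) = 9$)
$a{\left(Z,I \right)} = -8$ ($a{\left(Z,I \right)} = \frac{8}{-3 + 2} = \frac{8}{-1} = 8 \left(-1\right) = -8$)
$j{\left(E,B \right)} = 0$ ($j{\left(E,B \right)} = - \frac{0 \left(-4\right) \left(-8\right)}{2} = - \frac{0 \left(-8\right)}{2} = \left(- \frac{1}{2}\right) 0 = 0$)
$j{\left(5,1 \right)} V{\left(0 \right)} \left(21 + P{\left(1,0 \right)}\right) = 0 \left(-49 + 7 \cdot 0\right) \left(21 + 9\right) = 0 \left(-49 + 0\right) 30 = 0 \left(-49\right) 30 = 0 \cdot 30 = 0$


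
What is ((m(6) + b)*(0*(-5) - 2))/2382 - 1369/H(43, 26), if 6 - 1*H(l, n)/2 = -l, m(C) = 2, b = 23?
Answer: -1632929/116718 ≈ -13.990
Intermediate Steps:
H(l, n) = 12 + 2*l (H(l, n) = 12 - (-2)*l = 12 + 2*l)
((m(6) + b)*(0*(-5) - 2))/2382 - 1369/H(43, 26) = ((2 + 23)*(0*(-5) - 2))/2382 - 1369/(12 + 2*43) = (25*(0 - 2))*(1/2382) - 1369/(12 + 86) = (25*(-2))*(1/2382) - 1369/98 = -50*1/2382 - 1369*1/98 = -25/1191 - 1369/98 = -1632929/116718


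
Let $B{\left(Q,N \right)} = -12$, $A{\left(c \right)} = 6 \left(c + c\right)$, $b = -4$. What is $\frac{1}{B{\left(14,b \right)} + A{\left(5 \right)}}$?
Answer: $\frac{1}{48} \approx 0.020833$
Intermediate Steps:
$A{\left(c \right)} = 12 c$ ($A{\left(c \right)} = 6 \cdot 2 c = 12 c$)
$\frac{1}{B{\left(14,b \right)} + A{\left(5 \right)}} = \frac{1}{-12 + 12 \cdot 5} = \frac{1}{-12 + 60} = \frac{1}{48}$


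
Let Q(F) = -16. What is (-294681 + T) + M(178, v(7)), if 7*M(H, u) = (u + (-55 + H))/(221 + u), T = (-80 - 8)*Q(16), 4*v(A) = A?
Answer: -1829143202/6237 ≈ -2.9327e+5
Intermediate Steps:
v(A) = A/4
T = 1408 (T = (-80 - 8)*(-16) = -88*(-16) = 1408)
M(H, u) = (-55 + H + u)/(7*(221 + u)) (M(H, u) = ((u + (-55 + H))/(221 + u))/7 = ((-55 + H + u)/(221 + u))/7 = (-55 + H + u)/(7*(221 + u)))
(-294681 + T) + M(178, v(7)) = (-294681 + 1408) + (-55 + 178 + (1/4)*7)/(7*(221 + (1/4)*7)) = -293273 + (-55 + 178 + 7/4)/(7*(221 + 7/4)) = -293273 + (1/7)*(499/4)/(891/4) = -293273 + (1/7)*(4/891)*(499/4) = -293273 + 499/6237 = -1829143202/6237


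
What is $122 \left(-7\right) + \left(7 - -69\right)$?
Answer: $-778$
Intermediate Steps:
$122 \left(-7\right) + \left(7 - -69\right) = -854 + \left(7 + 69\right) = -854 + 76 = -778$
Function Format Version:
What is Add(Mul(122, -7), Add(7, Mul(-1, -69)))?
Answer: -778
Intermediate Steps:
Add(Mul(122, -7), Add(7, Mul(-1, -69))) = Add(-854, Add(7, 69)) = Add(-854, 76) = -778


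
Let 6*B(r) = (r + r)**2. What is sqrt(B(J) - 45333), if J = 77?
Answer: I*sqrt(372423)/3 ≈ 203.42*I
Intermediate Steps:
B(r) = 2*r**2/3 (B(r) = (r + r)**2/6 = (2*r)**2/6 = (4*r**2)/6 = 2*r**2/3)
sqrt(B(J) - 45333) = sqrt((2/3)*77**2 - 45333) = sqrt((2/3)*5929 - 45333) = sqrt(11858/3 - 45333) = sqrt(-124141/3) = I*sqrt(372423)/3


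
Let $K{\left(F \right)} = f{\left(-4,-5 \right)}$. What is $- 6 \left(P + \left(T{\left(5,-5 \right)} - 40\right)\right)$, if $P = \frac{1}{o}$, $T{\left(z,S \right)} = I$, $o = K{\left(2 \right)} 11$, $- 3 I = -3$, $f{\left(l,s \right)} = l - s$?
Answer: $\frac{2568}{11} \approx 233.45$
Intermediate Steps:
$I = 1$ ($I = \left(- \frac{1}{3}\right) \left(-3\right) = 1$)
$K{\left(F \right)} = 1$ ($K{\left(F \right)} = -4 - -5 = -4 + 5 = 1$)
$o = 11$ ($o = 1 \cdot 11 = 11$)
$T{\left(z,S \right)} = 1$
$P = \frac{1}{11} \approx 0.090909$
$- 6 \left(P + \left(T{\left(5,-5 \right)} - 40\right)\right) = - 6 \left(\frac{1}{11} + \left(1 - 40\right)\right) = - 6 \left(\frac{1}{11} - 39\right) = \left(-6\right) \left(- \frac{428}{11}\right) = \frac{2568}{11}$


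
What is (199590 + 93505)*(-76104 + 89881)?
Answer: 4037969815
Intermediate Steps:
(199590 + 93505)*(-76104 + 89881) = 293095*13777 = 4037969815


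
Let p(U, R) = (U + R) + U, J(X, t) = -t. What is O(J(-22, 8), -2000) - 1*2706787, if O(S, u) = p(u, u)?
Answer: -2712787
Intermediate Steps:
p(U, R) = R + 2*U (p(U, R) = (R + U) + U = R + 2*U)
O(S, u) = 3*u (O(S, u) = u + 2*u = 3*u)
O(J(-22, 8), -2000) - 1*2706787 = 3*(-2000) - 1*2706787 = -6000 - 2706787 = -2712787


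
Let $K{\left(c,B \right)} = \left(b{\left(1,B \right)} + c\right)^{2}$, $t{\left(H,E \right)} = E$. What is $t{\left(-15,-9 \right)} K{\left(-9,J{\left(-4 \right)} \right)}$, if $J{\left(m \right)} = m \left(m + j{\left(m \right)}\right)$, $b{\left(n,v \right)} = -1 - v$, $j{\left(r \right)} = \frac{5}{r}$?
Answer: $-8649$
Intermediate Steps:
$J{\left(m \right)} = m \left(m + \frac{5}{m}\right)$
$K{\left(c,B \right)} = \left(-1 + c - B\right)^{2}$ ($K{\left(c,B \right)} = \left(\left(-1 - B\right) + c\right)^{2} = \left(-1 + c - B\right)^{2}$)
$t{\left(-15,-9 \right)} K{\left(-9,J{\left(-4 \right)} \right)} = - 9 \left(1 + \left(5 + \left(-4\right)^{2}\right) - -9\right)^{2} = - 9 \left(1 + \left(5 + 16\right) + 9\right)^{2} = - 9 \left(1 + 21 + 9\right)^{2} = - 9 \cdot 31^{2} = \left(-9\right) 961 = -8649$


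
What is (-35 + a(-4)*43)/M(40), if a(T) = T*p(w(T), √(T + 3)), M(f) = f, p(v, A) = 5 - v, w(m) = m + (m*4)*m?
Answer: 1885/8 ≈ 235.63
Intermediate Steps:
w(m) = m + 4*m² (w(m) = m + (4*m)*m = m + 4*m²)
a(T) = T*(5 - T*(1 + 4*T))
(-35 + a(-4)*43)/M(40) = (-35 - 4*(5 - 1*(-4) - 4*(-4)²)*43)/40 = (-35 - 4*(5 + 4 - 4*16)*43)*(1/40) = (-35 - 4*(5 + 4 - 64)*43)*(1/40) = (-35 - 4*(-55)*43)*(1/40) = (-35 + 220*43)*(1/40) = (-35 + 9460)*(1/40) = 9425*(1/40) = 1885/8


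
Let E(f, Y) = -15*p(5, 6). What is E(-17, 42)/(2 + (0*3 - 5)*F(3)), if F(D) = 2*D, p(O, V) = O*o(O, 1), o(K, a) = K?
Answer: 375/28 ≈ 13.393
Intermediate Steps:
p(O, V) = O**2 (p(O, V) = O*O = O**2)
E(f, Y) = -375 (E(f, Y) = -15*5**2 = -15*25 = -375)
E(-17, 42)/(2 + (0*3 - 5)*F(3)) = -375/(2 + (0*3 - 5)*(2*3)) = -375/(2 + (0 - 5)*6) = -375/(2 - 5*6) = -375/(2 - 30) = -375/(-28) = -375*(-1/28) = 375/28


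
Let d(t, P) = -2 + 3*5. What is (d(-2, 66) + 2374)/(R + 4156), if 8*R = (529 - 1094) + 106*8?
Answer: 19096/33531 ≈ 0.56950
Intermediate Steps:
d(t, P) = 13 (d(t, P) = -2 + 15 = 13)
R = 283/8 (R = ((529 - 1094) + 106*8)/8 = (-565 + 848)/8 = (⅛)*283 = 283/8 ≈ 35.375)
(d(-2, 66) + 2374)/(R + 4156) = (13 + 2374)/(283/8 + 4156) = 2387/(33531/8) = 2387*(8/33531) = 19096/33531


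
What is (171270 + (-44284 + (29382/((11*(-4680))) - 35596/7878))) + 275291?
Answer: 348600792503/866580 ≈ 4.0227e+5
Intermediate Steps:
(171270 + (-44284 + (29382/((11*(-4680))) - 35596/7878))) + 275291 = (171270 + (-44284 + (29382/(-51480) - 35596*1/7878))) + 275291 = (171270 + (-44284 + (29382*(-1/51480) - 17798/3939))) + 275291 = (171270 + (-44284 + (-4897/8580 - 17798/3939))) + 275291 = (171270 + (-44284 - 4410157/866580)) + 275291 = (171270 - 38380038877/866580) + 275291 = 110039117723/866580 + 275291 = 348600792503/866580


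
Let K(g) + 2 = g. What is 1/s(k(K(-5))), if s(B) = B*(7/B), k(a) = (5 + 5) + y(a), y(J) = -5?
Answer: ⅐ ≈ 0.14286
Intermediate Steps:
K(g) = -2 + g
k(a) = 5 (k(a) = (5 + 5) - 5 = 10 - 5 = 5)
s(B) = 7
1/s(k(K(-5))) = 1/7 = ⅐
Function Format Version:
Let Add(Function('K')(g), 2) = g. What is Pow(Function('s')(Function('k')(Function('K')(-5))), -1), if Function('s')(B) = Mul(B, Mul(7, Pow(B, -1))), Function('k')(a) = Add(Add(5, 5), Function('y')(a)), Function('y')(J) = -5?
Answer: Rational(1, 7) ≈ 0.14286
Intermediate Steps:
Function('K')(g) = Add(-2, g)
Function('k')(a) = 5 (Function('k')(a) = Add(Add(5, 5), -5) = Add(10, -5) = 5)
Function('s')(B) = 7
Pow(Function('s')(Function('k')(Function('K')(-5))), -1) = Pow(7, -1) = Rational(1, 7)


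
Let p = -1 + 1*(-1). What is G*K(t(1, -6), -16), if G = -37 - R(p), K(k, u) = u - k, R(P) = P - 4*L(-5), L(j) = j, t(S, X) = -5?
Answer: 605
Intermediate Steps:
p = -2 (p = -1 - 1 = -2)
R(P) = 20 + P (R(P) = P - 4*(-5) = P + 20 = 20 + P)
G = -55 (G = -37 - (20 - 2) = -37 - 1*18 = -37 - 18 = -55)
G*K(t(1, -6), -16) = -55*(-16 - 1*(-5)) = -55*(-16 + 5) = -55*(-11) = 605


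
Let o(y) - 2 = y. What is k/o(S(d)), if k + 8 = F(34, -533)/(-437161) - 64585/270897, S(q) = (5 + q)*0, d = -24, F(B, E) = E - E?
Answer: -2231761/541794 ≈ -4.1192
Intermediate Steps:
F(B, E) = 0
S(q) = 0
o(y) = 2 + y
k = -2231761/270897 (k = -8 + (0/(-437161) - 64585/270897) = -8 + (0*(-1/437161) - 64585*1/270897) = -8 + (0 - 64585/270897) = -8 - 64585/270897 = -2231761/270897 ≈ -8.2384)
k/o(S(d)) = -2231761/(270897*(2 + 0)) = -2231761/270897/2 = -2231761/270897*½ = -2231761/541794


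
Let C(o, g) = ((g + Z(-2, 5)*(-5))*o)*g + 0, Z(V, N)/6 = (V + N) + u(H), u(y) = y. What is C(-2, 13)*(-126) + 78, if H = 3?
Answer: -547014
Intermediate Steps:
Z(V, N) = 18 + 6*N + 6*V (Z(V, N) = 6*((V + N) + 3) = 6*((N + V) + 3) = 6*(3 + N + V) = 18 + 6*N + 6*V)
C(o, g) = g*o*(-180 + g) (C(o, g) = ((g + (18 + 6*5 + 6*(-2))*(-5))*o)*g + 0 = ((g + (18 + 30 - 12)*(-5))*o)*g + 0 = ((g + 36*(-5))*o)*g + 0 = ((g - 180)*o)*g + 0 = ((-180 + g)*o)*g + 0 = (o*(-180 + g))*g + 0 = g*o*(-180 + g) + 0 = g*o*(-180 + g))
C(-2, 13)*(-126) + 78 = (13*(-2)*(-180 + 13))*(-126) + 78 = (13*(-2)*(-167))*(-126) + 78 = 4342*(-126) + 78 = -547092 + 78 = -547014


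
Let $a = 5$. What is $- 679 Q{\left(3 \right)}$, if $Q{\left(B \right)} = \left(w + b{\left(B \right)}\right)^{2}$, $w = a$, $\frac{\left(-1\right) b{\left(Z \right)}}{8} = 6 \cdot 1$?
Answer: $-1255471$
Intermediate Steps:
$b{\left(Z \right)} = -48$ ($b{\left(Z \right)} = - 8 \cdot 6 \cdot 1 = \left(-8\right) 6 = -48$)
$w = 5$
$Q{\left(B \right)} = 1849$ ($Q{\left(B \right)} = \left(5 - 48\right)^{2} = \left(-43\right)^{2} = 1849$)
$- 679 Q{\left(3 \right)} = \left(-679\right) 1849 = -1255471$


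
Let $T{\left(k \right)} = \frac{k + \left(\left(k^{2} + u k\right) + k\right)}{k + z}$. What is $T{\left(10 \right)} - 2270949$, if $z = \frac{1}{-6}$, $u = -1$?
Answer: $- \frac{133985331}{59} \approx -2.2709 \cdot 10^{6}$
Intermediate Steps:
$z = - \frac{1}{6} \approx -0.16667$
$T{\left(k \right)} = \frac{k + k^{2}}{- \frac{1}{6} + k}$ ($T{\left(k \right)} = \frac{k + \left(\left(k^{2} - k\right) + k\right)}{k - \frac{1}{6}} = \frac{k + k^{2}}{- \frac{1}{6} + k}$)
$T{\left(10 \right)} - 2270949 = 6 \cdot 10 \frac{1}{-1 + 6 \cdot 10} \left(1 + 10\right) - 2270949 = 6 \cdot 10 \frac{1}{-1 + 60} \cdot 11 - 2270949 = 6 \cdot 10 \cdot \frac{1}{59} \cdot 11 - 2270949 = \frac{660}{59} - 2270949 = - \frac{133985331}{59}$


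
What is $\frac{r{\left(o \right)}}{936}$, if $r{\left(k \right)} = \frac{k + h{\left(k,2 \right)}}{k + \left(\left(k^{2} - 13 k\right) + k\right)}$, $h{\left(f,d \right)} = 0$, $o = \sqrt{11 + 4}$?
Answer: $- \frac{11}{99216} - \frac{\sqrt{15}}{99216} \approx -0.0001499$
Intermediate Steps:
$o = \sqrt{15} \approx 3.873$
$r{\left(k \right)} = \frac{k}{k^{2} - 11 k}$ ($r{\left(k \right)} = \frac{k + 0}{k + \left(\left(k^{2} - 13 k\right) + k\right)} = \frac{k}{k + \left(k^{2} - 12 k\right)} = \frac{k}{k^{2} - 11 k}$)
$\frac{r{\left(o \right)}}{936} = \frac{1}{\left(-11 + \sqrt{15}\right) 936} = \frac{1}{-11 + \sqrt{15}} \cdot \frac{1}{936} = \frac{1}{936 \left(-11 + \sqrt{15}\right)}$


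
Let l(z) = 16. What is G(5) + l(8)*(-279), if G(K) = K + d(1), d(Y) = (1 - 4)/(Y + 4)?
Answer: -22298/5 ≈ -4459.6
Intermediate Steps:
d(Y) = -3/(4 + Y)
G(K) = -⅗ + K (G(K) = K - 3/(4 + 1) = K - 3/5 = K - 3*⅕ = K - ⅗ = -⅗ + K)
G(5) + l(8)*(-279) = (-⅗ + 5) + 16*(-279) = 22/5 - 4464 = -22298/5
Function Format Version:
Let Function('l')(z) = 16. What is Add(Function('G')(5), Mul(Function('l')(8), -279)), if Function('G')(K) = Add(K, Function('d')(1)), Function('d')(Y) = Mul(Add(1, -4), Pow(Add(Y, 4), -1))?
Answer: Rational(-22298, 5) ≈ -4459.6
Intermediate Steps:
Function('d')(Y) = Mul(-3, Pow(Add(4, Y), -1))
Function('G')(K) = Add(Rational(-3, 5), K) (Function('G')(K) = Add(K, Mul(-3, Pow(Add(4, 1), -1))) = Add(K, Mul(-3, Pow(5, -1))) = Add(K, Mul(-3, Rational(1, 5))) = Add(K, Rational(-3, 5)) = Add(Rational(-3, 5), K))
Add(Function('G')(5), Mul(Function('l')(8), -279)) = Add(Add(Rational(-3, 5), 5), Mul(16, -279)) = Add(Rational(22, 5), -4464) = Rational(-22298, 5)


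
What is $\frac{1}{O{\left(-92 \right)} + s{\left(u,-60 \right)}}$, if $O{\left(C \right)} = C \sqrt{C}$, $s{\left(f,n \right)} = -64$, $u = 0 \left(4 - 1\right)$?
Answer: $\frac{i}{8 \left(- 8 i + 23 \sqrt{23}\right)} \approx -8.1759 \cdot 10^{-5} + 0.0011273 i$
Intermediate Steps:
$u = 0$ ($u = 0 \cdot 3 = 0$)
$O{\left(C \right)} = C^{\frac{3}{2}}$
$\frac{1}{O{\left(-92 \right)} + s{\left(u,-60 \right)}} = \frac{1}{\left(-92\right)^{\frac{3}{2}} - 64} = \frac{1}{- 184 i \sqrt{23} - 64} = \frac{1}{-64 - 184 i \sqrt{23}}$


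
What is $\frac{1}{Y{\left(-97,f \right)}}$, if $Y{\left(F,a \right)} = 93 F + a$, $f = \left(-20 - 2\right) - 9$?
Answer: $- \frac{1}{9052} \approx -0.00011047$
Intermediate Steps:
$f = -31$ ($f = -22 - 9 = -31$)
$Y{\left(F,a \right)} = a + 93 F$
$\frac{1}{Y{\left(-97,f \right)}} = \frac{1}{-31 + 93 \left(-97\right)} = \frac{1}{-31 - 9021} = \frac{1}{-9052} = - \frac{1}{9052}$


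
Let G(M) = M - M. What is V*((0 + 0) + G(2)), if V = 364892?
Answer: 0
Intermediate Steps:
G(M) = 0
V*((0 + 0) + G(2)) = 364892*((0 + 0) + 0) = 364892*(0 + 0) = 364892*0 = 0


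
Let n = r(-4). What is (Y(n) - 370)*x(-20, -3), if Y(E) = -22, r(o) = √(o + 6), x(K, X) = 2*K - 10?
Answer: 19600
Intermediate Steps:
x(K, X) = -10 + 2*K
r(o) = √(6 + o)
n = √2 (n = √(6 - 4) = √2 ≈ 1.4142)
(Y(n) - 370)*x(-20, -3) = (-22 - 370)*(-10 + 2*(-20)) = -392*(-10 - 40) = -392*(-50) = 19600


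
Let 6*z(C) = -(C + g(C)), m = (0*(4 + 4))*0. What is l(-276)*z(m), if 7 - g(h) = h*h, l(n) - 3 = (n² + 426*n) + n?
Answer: 97237/2 ≈ 48619.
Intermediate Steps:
l(n) = 3 + n² + 427*n (l(n) = 3 + ((n² + 426*n) + n) = 3 + (n² + 427*n) = 3 + n² + 427*n)
g(h) = 7 - h² (g(h) = 7 - h*h = 7 - h²)
m = 0 (m = (0*8)*0 = 0*0 = 0)
z(C) = -7/6 - C/6 + C²/6 (z(C) = (-(C + (7 - C²)))/6 = (-(7 + C - C²))/6 = (-7 + C² - C)/6 = -7/6 - C/6 + C²/6)
l(-276)*z(m) = (3 + (-276)² + 427*(-276))*(-7/6 - ⅙*0 + (⅙)*0²) = (3 + 76176 - 117852)*(-7/6 + 0 + (⅙)*0) = -41673*(-7/6 + 0 + 0) = -41673*(-7/6) = 97237/2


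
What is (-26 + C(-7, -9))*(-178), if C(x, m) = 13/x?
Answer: 34710/7 ≈ 4958.6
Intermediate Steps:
(-26 + C(-7, -9))*(-178) = (-26 + 13/(-7))*(-178) = (-26 + 13*(-1/7))*(-178) = (-26 - 13/7)*(-178) = -195/7*(-178) = 34710/7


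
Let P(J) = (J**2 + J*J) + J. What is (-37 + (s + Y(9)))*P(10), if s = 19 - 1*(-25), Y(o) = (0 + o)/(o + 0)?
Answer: 1680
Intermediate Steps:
P(J) = J + 2*J**2 (P(J) = (J**2 + J**2) + J = 2*J**2 + J = J + 2*J**2)
Y(o) = 1 (Y(o) = o/o = 1)
s = 44 (s = 19 + 25 = 44)
(-37 + (s + Y(9)))*P(10) = (-37 + (44 + 1))*(10*(1 + 2*10)) = (-37 + 45)*(10*(1 + 20)) = 8*(10*21) = 8*210 = 1680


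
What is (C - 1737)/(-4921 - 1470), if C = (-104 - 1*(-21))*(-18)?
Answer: 243/6391 ≈ 0.038022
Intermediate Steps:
C = 1494 (C = (-104 + 21)*(-18) = -83*(-18) = 1494)
(C - 1737)/(-4921 - 1470) = (1494 - 1737)/(-4921 - 1470) = -243/(-6391) = -243*(-1/6391) = 243/6391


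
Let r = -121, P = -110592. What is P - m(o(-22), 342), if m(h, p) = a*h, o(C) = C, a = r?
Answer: -113254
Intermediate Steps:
a = -121
m(h, p) = -121*h
P - m(o(-22), 342) = -110592 - (-121)*(-22) = -110592 - 1*2662 = -110592 - 2662 = -113254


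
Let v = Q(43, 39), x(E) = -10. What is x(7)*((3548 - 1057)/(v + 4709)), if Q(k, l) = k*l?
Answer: -12455/3193 ≈ -3.9007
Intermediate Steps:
v = 1677 (v = 43*39 = 1677)
x(7)*((3548 - 1057)/(v + 4709)) = -10*(3548 - 1057)/(1677 + 4709) = -24910/6386 = -10*2491/6386 = -12455/3193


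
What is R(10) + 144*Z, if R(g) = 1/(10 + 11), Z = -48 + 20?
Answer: -84671/21 ≈ -4032.0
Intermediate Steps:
Z = -28
R(g) = 1/21
R(10) + 144*Z = 1/21 + 144*(-28) = 1/21 - 4032 = -84671/21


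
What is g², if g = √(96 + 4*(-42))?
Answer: -72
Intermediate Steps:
g = 6*I*√2 (g = √(96 - 168) = √(-72) = 6*I*√2 ≈ 8.4853*I)
g² = (6*I*√2)² = -72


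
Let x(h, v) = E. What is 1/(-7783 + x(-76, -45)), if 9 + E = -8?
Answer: -1/7800 ≈ -0.00012821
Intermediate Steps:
E = -17 (E = -9 - 8 = -17)
x(h, v) = -17
1/(-7783 + x(-76, -45)) = 1/(-7783 - 17) = 1/(-7800) = -1/7800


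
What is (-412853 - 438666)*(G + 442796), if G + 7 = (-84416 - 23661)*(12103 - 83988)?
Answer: -6615926202401746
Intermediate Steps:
G = 7769115138 (G = -7 + (-84416 - 23661)*(12103 - 83988) = -7 - 108077*(-71885) = -7 + 7769115145 = 7769115138)
(-412853 - 438666)*(G + 442796) = (-412853 - 438666)*(7769115138 + 442796) = -851519*7769557934 = -6615926202401746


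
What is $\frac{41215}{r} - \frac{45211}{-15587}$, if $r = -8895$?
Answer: $- \frac{48053272}{27729273} \approx -1.7329$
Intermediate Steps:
$\frac{41215}{r} - \frac{45211}{-15587} = \frac{41215}{-8895} - \frac{45211}{-15587} = 41215 \left(- \frac{1}{8895}\right) - - \frac{45211}{15587} = - \frac{8243}{1779} + \frac{45211}{15587} = - \frac{48053272}{27729273}$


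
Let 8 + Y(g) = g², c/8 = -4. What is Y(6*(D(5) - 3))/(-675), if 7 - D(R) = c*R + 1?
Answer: -956476/675 ≈ -1417.0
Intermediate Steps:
c = -32 (c = 8*(-4) = -32)
D(R) = 6 + 32*R (D(R) = 7 - (-32*R + 1) = 7 - (1 - 32*R) = 7 + (-1 + 32*R) = 6 + 32*R)
Y(g) = -8 + g²
Y(6*(D(5) - 3))/(-675) = (-8 + (6*((6 + 32*5) - 3))²)/(-675) = (-8 + (6*((6 + 160) - 3))²)*(-1/675) = (-8 + (6*(166 - 3))²)*(-1/675) = (-8 + (6*163)²)*(-1/675) = (-8 + 978²)*(-1/675) = (-8 + 956484)*(-1/675) = 956476*(-1/675) = -956476/675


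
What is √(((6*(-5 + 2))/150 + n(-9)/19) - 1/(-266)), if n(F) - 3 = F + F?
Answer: I*√4438/70 ≈ 0.95169*I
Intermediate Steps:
n(F) = 3 + 2*F (n(F) = 3 + (F + F) = 3 + 2*F)
√(((6*(-5 + 2))/150 + n(-9)/19) - 1/(-266)) = √(((6*(-5 + 2))/150 + (3 + 2*(-9))/19) - 1/(-266)) = √(((6*(-3))*(1/150) + (3 - 18)*(1/19)) - 1*(-1/266)) = √((-18*1/150 - 15*1/19) + 1/266) = √((-3/25 - 15/19) + 1/266) = √(-432/475 + 1/266) = √(-317/350) = I*√4438/70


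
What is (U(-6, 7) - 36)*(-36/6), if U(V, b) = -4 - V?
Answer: 204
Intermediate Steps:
(U(-6, 7) - 36)*(-36/6) = ((-4 - 1*(-6)) - 36)*(-36/6) = ((-4 + 6) - 36)*(-36*⅙) = (2 - 36)*(-6) = -34*(-6) = 204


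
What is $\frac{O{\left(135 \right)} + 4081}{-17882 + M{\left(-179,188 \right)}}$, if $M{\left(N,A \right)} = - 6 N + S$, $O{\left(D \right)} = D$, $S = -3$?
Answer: $- \frac{4216}{16811} \approx -0.25079$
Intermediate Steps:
$M{\left(N,A \right)} = -3 - 6 N$ ($M{\left(N,A \right)} = - 6 N - 3 = -3 - 6 N$)
$\frac{O{\left(135 \right)} + 4081}{-17882 + M{\left(-179,188 \right)}} = \frac{135 + 4081}{-17882 - -1071} = \frac{4216}{-17882 + \left(-3 + 1074\right)} = \frac{4216}{-17882 + 1071} = \frac{4216}{-16811} = 4216 \left(- \frac{1}{16811}\right) = - \frac{4216}{16811}$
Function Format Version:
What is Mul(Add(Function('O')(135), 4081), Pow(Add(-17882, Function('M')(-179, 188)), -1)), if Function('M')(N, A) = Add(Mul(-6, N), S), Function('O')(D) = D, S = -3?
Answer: Rational(-4216, 16811) ≈ -0.25079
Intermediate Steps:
Function('M')(N, A) = Add(-3, Mul(-6, N)) (Function('M')(N, A) = Add(Mul(-6, N), -3) = Add(-3, Mul(-6, N)))
Mul(Add(Function('O')(135), 4081), Pow(Add(-17882, Function('M')(-179, 188)), -1)) = Mul(Add(135, 4081), Pow(Add(-17882, Add(-3, Mul(-6, -179))), -1)) = Mul(4216, Pow(Add(-17882, Add(-3, 1074)), -1)) = Mul(4216, Pow(Add(-17882, 1071), -1)) = Mul(4216, Pow(-16811, -1)) = Mul(4216, Rational(-1, 16811)) = Rational(-4216, 16811)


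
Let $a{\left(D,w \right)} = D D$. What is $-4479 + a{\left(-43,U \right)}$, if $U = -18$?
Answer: $-2630$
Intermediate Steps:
$a{\left(D,w \right)} = D^{2}$
$-4479 + a{\left(-43,U \right)} = -4479 + \left(-43\right)^{2} = -4479 + 1849 = -2630$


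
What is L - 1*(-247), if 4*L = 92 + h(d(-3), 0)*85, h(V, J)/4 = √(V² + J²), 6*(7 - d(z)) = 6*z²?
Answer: 440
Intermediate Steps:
d(z) = 7 - z²
h(V, J) = 4*√(J² + V²) (h(V, J) = 4*√(V² + J²) = 4*√(J² + V²))
L = 193 (L = (92 + (4*√(0² + (7 - 1*(-3)²)²))*85)/4 = (92 + (4*√(0 + (7 - 1*9)²))*85)/4 = (92 + (4*√(0 + (7 - 9)²))*85)/4 = (92 + (4*√(0 + (-2)²))*85)/4 = (92 + (4*√(0 + 4))*85)/4 = (92 + (4*√4)*85)/4 = (92 + (4*2)*85)/4 = (92 + 8*85)/4 = (92 + 680)/4 = (¼)*772 = 193)
L - 1*(-247) = 193 - 1*(-247) = 193 + 247 = 440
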